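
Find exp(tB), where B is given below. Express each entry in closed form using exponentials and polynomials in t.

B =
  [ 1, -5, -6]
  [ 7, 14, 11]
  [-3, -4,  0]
e^{tB} =
  [-t^2*exp(5*t)/2 - 4*t*exp(5*t) + exp(5*t), -t^2*exp(5*t)/2 - 5*t*exp(5*t), -t^2*exp(5*t)/2 - 6*t*exp(5*t)]
  [t^2*exp(5*t) + 7*t*exp(5*t), t^2*exp(5*t) + 9*t*exp(5*t) + exp(5*t), t^2*exp(5*t) + 11*t*exp(5*t)]
  [-t^2*exp(5*t)/2 - 3*t*exp(5*t), -t^2*exp(5*t)/2 - 4*t*exp(5*t), -t^2*exp(5*t)/2 - 5*t*exp(5*t) + exp(5*t)]

Strategy: write B = P · J · P⁻¹ where J is a Jordan canonical form, so e^{tB} = P · e^{tJ} · P⁻¹, and e^{tJ} can be computed block-by-block.

B has Jordan form
J =
  [5, 1, 0]
  [0, 5, 1]
  [0, 0, 5]
(up to reordering of blocks).

Per-block formulas:
  For a 3×3 Jordan block J_3(5): exp(t · J_3(5)) = e^(5t)·(I + t·N + (t^2/2)·N^2), where N is the 3×3 nilpotent shift.

After assembling e^{tJ} and conjugating by P, we get:

e^{tB} =
  [-t^2*exp(5*t)/2 - 4*t*exp(5*t) + exp(5*t), -t^2*exp(5*t)/2 - 5*t*exp(5*t), -t^2*exp(5*t)/2 - 6*t*exp(5*t)]
  [t^2*exp(5*t) + 7*t*exp(5*t), t^2*exp(5*t) + 9*t*exp(5*t) + exp(5*t), t^2*exp(5*t) + 11*t*exp(5*t)]
  [-t^2*exp(5*t)/2 - 3*t*exp(5*t), -t^2*exp(5*t)/2 - 4*t*exp(5*t), -t^2*exp(5*t)/2 - 5*t*exp(5*t) + exp(5*t)]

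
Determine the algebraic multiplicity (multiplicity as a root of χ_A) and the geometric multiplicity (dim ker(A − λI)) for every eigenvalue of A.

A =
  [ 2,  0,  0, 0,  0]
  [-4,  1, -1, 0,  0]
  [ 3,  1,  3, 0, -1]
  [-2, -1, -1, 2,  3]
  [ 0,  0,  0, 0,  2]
λ = 2: alg = 5, geom = 2

Step 1 — factor the characteristic polynomial to read off the algebraic multiplicities:
  χ_A(x) = (x - 2)^5

Step 2 — compute geometric multiplicities via the rank-nullity identity g(λ) = n − rank(A − λI):
  rank(A − (2)·I) = 3, so dim ker(A − (2)·I) = n − 3 = 2

Summary:
  λ = 2: algebraic multiplicity = 5, geometric multiplicity = 2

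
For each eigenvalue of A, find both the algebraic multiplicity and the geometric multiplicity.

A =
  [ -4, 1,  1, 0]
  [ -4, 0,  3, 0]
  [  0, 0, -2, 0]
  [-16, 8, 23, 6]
λ = -2: alg = 3, geom = 1; λ = 6: alg = 1, geom = 1

Step 1 — factor the characteristic polynomial to read off the algebraic multiplicities:
  χ_A(x) = (x - 6)*(x + 2)^3

Step 2 — compute geometric multiplicities via the rank-nullity identity g(λ) = n − rank(A − λI):
  rank(A − (-2)·I) = 3, so dim ker(A − (-2)·I) = n − 3 = 1
  rank(A − (6)·I) = 3, so dim ker(A − (6)·I) = n − 3 = 1

Summary:
  λ = -2: algebraic multiplicity = 3, geometric multiplicity = 1
  λ = 6: algebraic multiplicity = 1, geometric multiplicity = 1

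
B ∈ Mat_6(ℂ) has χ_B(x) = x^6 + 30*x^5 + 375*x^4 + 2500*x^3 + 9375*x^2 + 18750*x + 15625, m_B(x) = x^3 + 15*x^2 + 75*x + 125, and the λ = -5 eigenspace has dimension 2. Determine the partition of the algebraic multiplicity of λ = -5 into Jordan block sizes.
Block sizes for λ = -5: [3, 3]

Step 1 — from the characteristic polynomial, algebraic multiplicity of λ = -5 is 6. From dim ker(B − (-5)·I) = 2, there are exactly 2 Jordan blocks for λ = -5.
Step 2 — from the minimal polynomial, the factor (x + 5)^3 tells us the largest block for λ = -5 has size 3.
Step 3 — with total size 6, 2 blocks, and largest block 3, the block sizes (in nonincreasing order) are [3, 3].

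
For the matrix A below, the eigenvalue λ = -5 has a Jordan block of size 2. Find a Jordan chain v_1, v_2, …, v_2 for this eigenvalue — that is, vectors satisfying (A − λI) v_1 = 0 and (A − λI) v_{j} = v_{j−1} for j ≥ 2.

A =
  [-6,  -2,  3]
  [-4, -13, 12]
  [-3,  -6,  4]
A Jordan chain for λ = -5 of length 2:
v_1 = (-1, -4, -3)ᵀ
v_2 = (1, 0, 0)ᵀ

Let N = A − (-5)·I. We want v_2 with N^2 v_2 = 0 but N^1 v_2 ≠ 0; then v_{j-1} := N · v_j for j = 2, …, 2.

Pick v_2 = (1, 0, 0)ᵀ.
Then v_1 = N · v_2 = (-1, -4, -3)ᵀ.

Sanity check: (A − (-5)·I) v_1 = (0, 0, 0)ᵀ = 0. ✓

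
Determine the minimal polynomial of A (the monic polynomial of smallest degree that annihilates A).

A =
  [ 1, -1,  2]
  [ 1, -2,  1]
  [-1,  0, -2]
x^3 + 3*x^2 + 3*x + 1

The characteristic polynomial is χ_A(x) = (x + 1)^3, so the eigenvalues are known. The minimal polynomial is
  m_A(x) = Π_λ (x − λ)^{k_λ}
where k_λ is the size of the *largest* Jordan block for λ (equivalently, the smallest k with (A − λI)^k v = 0 for every generalised eigenvector v of λ).

  λ = -1: largest Jordan block has size 3, contributing (x + 1)^3

So m_A(x) = (x + 1)^3 = x^3 + 3*x^2 + 3*x + 1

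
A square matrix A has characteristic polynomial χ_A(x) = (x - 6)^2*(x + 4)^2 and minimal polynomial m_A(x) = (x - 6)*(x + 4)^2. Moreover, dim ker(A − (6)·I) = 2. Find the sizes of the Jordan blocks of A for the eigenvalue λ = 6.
Block sizes for λ = 6: [1, 1]

Step 1 — from the characteristic polynomial, algebraic multiplicity of λ = 6 is 2. From dim ker(A − (6)·I) = 2, there are exactly 2 Jordan blocks for λ = 6.
Step 2 — from the minimal polynomial, the factor (x − 6) tells us the largest block for λ = 6 has size 1.
Step 3 — with total size 2, 2 blocks, and largest block 1, the block sizes (in nonincreasing order) are [1, 1].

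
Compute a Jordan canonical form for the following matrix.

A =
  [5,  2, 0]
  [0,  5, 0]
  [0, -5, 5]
J_2(5) ⊕ J_1(5)

The characteristic polynomial is
  det(x·I − A) = x^3 - 15*x^2 + 75*x - 125 = (x - 5)^3

Eigenvalues and multiplicities (the geometric multiplicity of λ is n − rank(A − λI), which equals the number of Jordan blocks for λ):
  λ = 5: algebraic multiplicity = 3, geometric multiplicity = 2

Determining the block sizes for each eigenvalue:
  λ = 5: 2 blocks summing to 3 forces exactly one block of size 2 and the rest size 1 → block sizes [2, 1]

Assembling the blocks gives a Jordan form
J =
  [5, 1, 0]
  [0, 5, 0]
  [0, 0, 5]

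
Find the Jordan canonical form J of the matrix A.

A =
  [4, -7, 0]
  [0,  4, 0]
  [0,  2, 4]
J_2(4) ⊕ J_1(4)

The characteristic polynomial is
  det(x·I − A) = x^3 - 12*x^2 + 48*x - 64 = (x - 4)^3

Eigenvalues and multiplicities (the geometric multiplicity of λ is n − rank(A − λI), which equals the number of Jordan blocks for λ):
  λ = 4: algebraic multiplicity = 3, geometric multiplicity = 2

Determining the block sizes for each eigenvalue:
  λ = 4: 2 blocks summing to 3 forces exactly one block of size 2 and the rest size 1 → block sizes [2, 1]

Assembling the blocks gives a Jordan form
J =
  [4, 1, 0]
  [0, 4, 0]
  [0, 0, 4]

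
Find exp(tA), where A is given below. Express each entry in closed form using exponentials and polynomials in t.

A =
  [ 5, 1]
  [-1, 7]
e^{tA} =
  [-t*exp(6*t) + exp(6*t), t*exp(6*t)]
  [-t*exp(6*t), t*exp(6*t) + exp(6*t)]

Strategy: write A = P · J · P⁻¹ where J is a Jordan canonical form, so e^{tA} = P · e^{tJ} · P⁻¹, and e^{tJ} can be computed block-by-block.

A has Jordan form
J =
  [6, 1]
  [0, 6]
(up to reordering of blocks).

Per-block formulas:
  For a 2×2 Jordan block J_2(6): exp(t · J_2(6)) = e^(6t)·(I + t·N), where N is the 2×2 nilpotent shift.

After assembling e^{tJ} and conjugating by P, we get:

e^{tA} =
  [-t*exp(6*t) + exp(6*t), t*exp(6*t)]
  [-t*exp(6*t), t*exp(6*t) + exp(6*t)]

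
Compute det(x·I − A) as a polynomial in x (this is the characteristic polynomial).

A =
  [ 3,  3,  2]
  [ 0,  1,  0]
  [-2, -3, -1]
x^3 - 3*x^2 + 3*x - 1

Expanding det(x·I − A) (e.g. by cofactor expansion or by noting that A is similar to its Jordan form J, which has the same characteristic polynomial as A) gives
  χ_A(x) = x^3 - 3*x^2 + 3*x - 1
which factors as (x - 1)^3. The eigenvalues (with algebraic multiplicities) are λ = 1 with multiplicity 3.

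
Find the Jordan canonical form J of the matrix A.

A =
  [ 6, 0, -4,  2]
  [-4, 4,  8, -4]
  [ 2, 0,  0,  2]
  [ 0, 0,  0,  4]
J_1(2) ⊕ J_1(4) ⊕ J_1(4) ⊕ J_1(4)

The characteristic polynomial is
  det(x·I − A) = x^4 - 14*x^3 + 72*x^2 - 160*x + 128 = (x - 4)^3*(x - 2)

Eigenvalues and multiplicities (the geometric multiplicity of λ is n − rank(A − λI), which equals the number of Jordan blocks for λ):
  λ = 2: algebraic multiplicity = 1, geometric multiplicity = 1
  λ = 4: algebraic multiplicity = 3, geometric multiplicity = 3

Determining the block sizes for each eigenvalue:
  λ = 2: one block (gm = 1), so the single block has size am = 1 → block sizes [1]
  λ = 4: gm = am = 3, so every block has size 1 → block sizes [1, 1, 1]

Assembling the blocks gives a Jordan form
J =
  [2, 0, 0, 0]
  [0, 4, 0, 0]
  [0, 0, 4, 0]
  [0, 0, 0, 4]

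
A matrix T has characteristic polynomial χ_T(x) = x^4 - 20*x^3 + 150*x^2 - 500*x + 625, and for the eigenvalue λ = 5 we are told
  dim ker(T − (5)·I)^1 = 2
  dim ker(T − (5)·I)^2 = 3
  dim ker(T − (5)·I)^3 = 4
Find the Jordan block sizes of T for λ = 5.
Block sizes for λ = 5: [3, 1]

From the dimensions of kernels of powers, the number of Jordan blocks of size at least j is d_j − d_{j−1} where d_j = dim ker(N^j) (with d_0 = 0). Computing the differences gives [2, 1, 1].
The number of blocks of size exactly k is (#blocks of size ≥ k) − (#blocks of size ≥ k + 1), so the partition is: 1 block(s) of size 1, 1 block(s) of size 3.
In nonincreasing order the block sizes are [3, 1].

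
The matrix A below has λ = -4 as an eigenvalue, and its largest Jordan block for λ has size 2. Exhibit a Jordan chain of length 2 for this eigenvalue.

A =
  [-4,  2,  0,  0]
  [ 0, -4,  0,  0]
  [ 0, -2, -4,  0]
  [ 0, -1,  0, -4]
A Jordan chain for λ = -4 of length 2:
v_1 = (2, 0, -2, -1)ᵀ
v_2 = (0, 1, 0, 0)ᵀ

Let N = A − (-4)·I. We want v_2 with N^2 v_2 = 0 but N^1 v_2 ≠ 0; then v_{j-1} := N · v_j for j = 2, …, 2.

Pick v_2 = (0, 1, 0, 0)ᵀ.
Then v_1 = N · v_2 = (2, 0, -2, -1)ᵀ.

Sanity check: (A − (-4)·I) v_1 = (0, 0, 0, 0)ᵀ = 0. ✓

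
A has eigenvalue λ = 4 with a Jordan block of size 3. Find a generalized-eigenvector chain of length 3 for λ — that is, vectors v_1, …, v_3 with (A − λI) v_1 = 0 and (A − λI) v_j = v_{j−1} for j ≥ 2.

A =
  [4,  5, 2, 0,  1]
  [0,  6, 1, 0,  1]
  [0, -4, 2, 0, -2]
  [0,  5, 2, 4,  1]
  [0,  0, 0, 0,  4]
A Jordan chain for λ = 4 of length 3:
v_1 = (2, 0, 0, 2, 0)ᵀ
v_2 = (5, 2, -4, 5, 0)ᵀ
v_3 = (0, 1, 0, 0, 0)ᵀ

Let N = A − (4)·I. We want v_3 with N^3 v_3 = 0 but N^2 v_3 ≠ 0; then v_{j-1} := N · v_j for j = 3, …, 2.

Pick v_3 = (0, 1, 0, 0, 0)ᵀ.
Then v_2 = N · v_3 = (5, 2, -4, 5, 0)ᵀ.
Then v_1 = N · v_2 = (2, 0, 0, 2, 0)ᵀ.

Sanity check: (A − (4)·I) v_1 = (0, 0, 0, 0, 0)ᵀ = 0. ✓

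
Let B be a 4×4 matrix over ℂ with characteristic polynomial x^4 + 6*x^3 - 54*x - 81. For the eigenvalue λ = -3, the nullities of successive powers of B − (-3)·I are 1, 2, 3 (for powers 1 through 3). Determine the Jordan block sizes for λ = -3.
Block sizes for λ = -3: [3]

From the dimensions of kernels of powers, the number of Jordan blocks of size at least j is d_j − d_{j−1} where d_j = dim ker(N^j) (with d_0 = 0). Computing the differences gives [1, 1, 1].
The number of blocks of size exactly k is (#blocks of size ≥ k) − (#blocks of size ≥ k + 1), so the partition is: 1 block(s) of size 3.
In nonincreasing order the block sizes are [3].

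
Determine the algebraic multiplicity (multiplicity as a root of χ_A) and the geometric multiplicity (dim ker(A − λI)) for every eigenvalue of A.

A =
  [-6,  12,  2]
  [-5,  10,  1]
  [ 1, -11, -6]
λ = -3: alg = 2, geom = 1; λ = 4: alg = 1, geom = 1

Step 1 — factor the characteristic polynomial to read off the algebraic multiplicities:
  χ_A(x) = (x - 4)*(x + 3)^2

Step 2 — compute geometric multiplicities via the rank-nullity identity g(λ) = n − rank(A − λI):
  rank(A − (-3)·I) = 2, so dim ker(A − (-3)·I) = n − 2 = 1
  rank(A − (4)·I) = 2, so dim ker(A − (4)·I) = n − 2 = 1

Summary:
  λ = -3: algebraic multiplicity = 2, geometric multiplicity = 1
  λ = 4: algebraic multiplicity = 1, geometric multiplicity = 1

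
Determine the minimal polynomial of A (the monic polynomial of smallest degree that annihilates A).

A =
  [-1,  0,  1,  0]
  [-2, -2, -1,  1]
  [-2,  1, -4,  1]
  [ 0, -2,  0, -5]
x^3 + 9*x^2 + 27*x + 27

The characteristic polynomial is χ_A(x) = (x + 3)^4, so the eigenvalues are known. The minimal polynomial is
  m_A(x) = Π_λ (x − λ)^{k_λ}
where k_λ is the size of the *largest* Jordan block for λ (equivalently, the smallest k with (A − λI)^k v = 0 for every generalised eigenvector v of λ).

  λ = -3: largest Jordan block has size 3, contributing (x + 3)^3

So m_A(x) = (x + 3)^3 = x^3 + 9*x^2 + 27*x + 27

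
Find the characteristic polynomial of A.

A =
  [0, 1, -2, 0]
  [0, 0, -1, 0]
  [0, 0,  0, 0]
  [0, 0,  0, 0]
x^4

Expanding det(x·I − A) (e.g. by cofactor expansion or by noting that A is similar to its Jordan form J, which has the same characteristic polynomial as A) gives
  χ_A(x) = x^4
which factors as x^4. The eigenvalues (with algebraic multiplicities) are λ = 0 with multiplicity 4.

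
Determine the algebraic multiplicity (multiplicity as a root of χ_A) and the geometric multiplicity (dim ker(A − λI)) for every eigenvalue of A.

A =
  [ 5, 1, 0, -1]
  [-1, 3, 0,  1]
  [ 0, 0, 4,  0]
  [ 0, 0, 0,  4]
λ = 4: alg = 4, geom = 3

Step 1 — factor the characteristic polynomial to read off the algebraic multiplicities:
  χ_A(x) = (x - 4)^4

Step 2 — compute geometric multiplicities via the rank-nullity identity g(λ) = n − rank(A − λI):
  rank(A − (4)·I) = 1, so dim ker(A − (4)·I) = n − 1 = 3

Summary:
  λ = 4: algebraic multiplicity = 4, geometric multiplicity = 3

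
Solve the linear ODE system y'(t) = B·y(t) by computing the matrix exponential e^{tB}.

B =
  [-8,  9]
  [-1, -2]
e^{tB} =
  [-3*t*exp(-5*t) + exp(-5*t), 9*t*exp(-5*t)]
  [-t*exp(-5*t), 3*t*exp(-5*t) + exp(-5*t)]

Strategy: write B = P · J · P⁻¹ where J is a Jordan canonical form, so e^{tB} = P · e^{tJ} · P⁻¹, and e^{tJ} can be computed block-by-block.

B has Jordan form
J =
  [-5,  1]
  [ 0, -5]
(up to reordering of blocks).

Per-block formulas:
  For a 2×2 Jordan block J_2(-5): exp(t · J_2(-5)) = e^(-5t)·(I + t·N), where N is the 2×2 nilpotent shift.

After assembling e^{tJ} and conjugating by P, we get:

e^{tB} =
  [-3*t*exp(-5*t) + exp(-5*t), 9*t*exp(-5*t)]
  [-t*exp(-5*t), 3*t*exp(-5*t) + exp(-5*t)]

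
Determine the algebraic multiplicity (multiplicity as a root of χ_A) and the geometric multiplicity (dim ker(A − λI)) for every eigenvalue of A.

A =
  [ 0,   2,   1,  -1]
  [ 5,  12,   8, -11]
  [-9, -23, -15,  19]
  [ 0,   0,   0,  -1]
λ = -1: alg = 4, geom = 2

Step 1 — factor the characteristic polynomial to read off the algebraic multiplicities:
  χ_A(x) = (x + 1)^4

Step 2 — compute geometric multiplicities via the rank-nullity identity g(λ) = n − rank(A − λI):
  rank(A − (-1)·I) = 2, so dim ker(A − (-1)·I) = n − 2 = 2

Summary:
  λ = -1: algebraic multiplicity = 4, geometric multiplicity = 2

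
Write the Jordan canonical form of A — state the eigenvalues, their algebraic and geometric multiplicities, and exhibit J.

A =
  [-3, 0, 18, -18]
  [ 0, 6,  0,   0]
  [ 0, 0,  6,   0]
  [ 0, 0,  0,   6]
J_1(-3) ⊕ J_1(6) ⊕ J_1(6) ⊕ J_1(6)

The characteristic polynomial is
  det(x·I − A) = x^4 - 15*x^3 + 54*x^2 + 108*x - 648 = (x - 6)^3*(x + 3)

Eigenvalues and multiplicities (the geometric multiplicity of λ is n − rank(A − λI), which equals the number of Jordan blocks for λ):
  λ = -3: algebraic multiplicity = 1, geometric multiplicity = 1
  λ = 6: algebraic multiplicity = 3, geometric multiplicity = 3

Determining the block sizes for each eigenvalue:
  λ = -3: one block (gm = 1), so the single block has size am = 1 → block sizes [1]
  λ = 6: gm = am = 3, so every block has size 1 → block sizes [1, 1, 1]

Assembling the blocks gives a Jordan form
J =
  [-3, 0, 0, 0]
  [ 0, 6, 0, 0]
  [ 0, 0, 6, 0]
  [ 0, 0, 0, 6]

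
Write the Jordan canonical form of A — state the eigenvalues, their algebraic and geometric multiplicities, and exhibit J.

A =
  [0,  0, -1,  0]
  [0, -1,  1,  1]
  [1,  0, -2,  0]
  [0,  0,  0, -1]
J_3(-1) ⊕ J_1(-1)

The characteristic polynomial is
  det(x·I − A) = x^4 + 4*x^3 + 6*x^2 + 4*x + 1 = (x + 1)^4

Eigenvalues and multiplicities (the geometric multiplicity of λ is n − rank(A − λI), which equals the number of Jordan blocks for λ):
  λ = -1: algebraic multiplicity = 4, geometric multiplicity = 2

Determining the block sizes for each eigenvalue:
  λ = -1: with am = 4 and gm = 2, the partition is not yet determined (e.g. several partitions of 4 into 2 parts exist). Let N = A − (-1)·I. Computing rank(N^1) = 2, rank(N^2) = 1, rank(N^3) = 0; the number of blocks of size ≥ j is rank(N^{j−1}) − rank(N^j), giving [2, 1, 1]. So we have 1 block(s) of size 3, 1 block(s) of size 1 → block sizes [3, 1]

Assembling the blocks gives a Jordan form
J =
  [-1,  1,  0,  0]
  [ 0, -1,  1,  0]
  [ 0,  0, -1,  0]
  [ 0,  0,  0, -1]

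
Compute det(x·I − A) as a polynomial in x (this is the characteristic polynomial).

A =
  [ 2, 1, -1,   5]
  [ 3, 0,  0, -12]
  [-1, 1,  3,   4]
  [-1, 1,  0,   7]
x^4 - 12*x^3 + 54*x^2 - 108*x + 81

Expanding det(x·I − A) (e.g. by cofactor expansion or by noting that A is similar to its Jordan form J, which has the same characteristic polynomial as A) gives
  χ_A(x) = x^4 - 12*x^3 + 54*x^2 - 108*x + 81
which factors as (x - 3)^4. The eigenvalues (with algebraic multiplicities) are λ = 3 with multiplicity 4.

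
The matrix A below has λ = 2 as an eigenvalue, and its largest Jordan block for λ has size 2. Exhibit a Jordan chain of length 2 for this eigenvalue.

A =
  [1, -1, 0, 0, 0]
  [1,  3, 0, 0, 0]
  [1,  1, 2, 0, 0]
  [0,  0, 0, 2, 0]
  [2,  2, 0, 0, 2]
A Jordan chain for λ = 2 of length 2:
v_1 = (-1, 1, 1, 0, 2)ᵀ
v_2 = (1, 0, 0, 0, 0)ᵀ

Let N = A − (2)·I. We want v_2 with N^2 v_2 = 0 but N^1 v_2 ≠ 0; then v_{j-1} := N · v_j for j = 2, …, 2.

Pick v_2 = (1, 0, 0, 0, 0)ᵀ.
Then v_1 = N · v_2 = (-1, 1, 1, 0, 2)ᵀ.

Sanity check: (A − (2)·I) v_1 = (0, 0, 0, 0, 0)ᵀ = 0. ✓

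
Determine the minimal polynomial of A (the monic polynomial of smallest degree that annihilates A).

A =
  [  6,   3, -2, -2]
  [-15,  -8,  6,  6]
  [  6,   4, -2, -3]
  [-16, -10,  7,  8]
x^2 - 2*x + 1

The characteristic polynomial is χ_A(x) = (x - 1)^4, so the eigenvalues are known. The minimal polynomial is
  m_A(x) = Π_λ (x − λ)^{k_λ}
where k_λ is the size of the *largest* Jordan block for λ (equivalently, the smallest k with (A − λI)^k v = 0 for every generalised eigenvector v of λ).

  λ = 1: largest Jordan block has size 2, contributing (x − 1)^2

So m_A(x) = (x - 1)^2 = x^2 - 2*x + 1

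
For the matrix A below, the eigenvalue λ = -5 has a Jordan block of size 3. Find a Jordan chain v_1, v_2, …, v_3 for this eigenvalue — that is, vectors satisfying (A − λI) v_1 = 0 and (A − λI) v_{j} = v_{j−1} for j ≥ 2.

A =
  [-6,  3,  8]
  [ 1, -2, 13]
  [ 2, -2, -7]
A Jordan chain for λ = -5 of length 3:
v_1 = (20, 28, -8)ᵀ
v_2 = (-1, 1, 2)ᵀ
v_3 = (1, 0, 0)ᵀ

Let N = A − (-5)·I. We want v_3 with N^3 v_3 = 0 but N^2 v_3 ≠ 0; then v_{j-1} := N · v_j for j = 3, …, 2.

Pick v_3 = (1, 0, 0)ᵀ.
Then v_2 = N · v_3 = (-1, 1, 2)ᵀ.
Then v_1 = N · v_2 = (20, 28, -8)ᵀ.

Sanity check: (A − (-5)·I) v_1 = (0, 0, 0)ᵀ = 0. ✓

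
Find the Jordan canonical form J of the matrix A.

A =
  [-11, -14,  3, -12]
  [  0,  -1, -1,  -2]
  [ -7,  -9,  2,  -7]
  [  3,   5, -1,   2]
J_1(-5) ⊕ J_3(-1)

The characteristic polynomial is
  det(x·I − A) = x^4 + 8*x^3 + 18*x^2 + 16*x + 5 = (x + 1)^3*(x + 5)

Eigenvalues and multiplicities (the geometric multiplicity of λ is n − rank(A − λI), which equals the number of Jordan blocks for λ):
  λ = -5: algebraic multiplicity = 1, geometric multiplicity = 1
  λ = -1: algebraic multiplicity = 3, geometric multiplicity = 1

Determining the block sizes for each eigenvalue:
  λ = -5: one block (gm = 1), so the single block has size am = 1 → block sizes [1]
  λ = -1: one block (gm = 1), so the single block has size am = 3 → block sizes [3]

Assembling the blocks gives a Jordan form
J =
  [-5,  0,  0,  0]
  [ 0, -1,  1,  0]
  [ 0,  0, -1,  1]
  [ 0,  0,  0, -1]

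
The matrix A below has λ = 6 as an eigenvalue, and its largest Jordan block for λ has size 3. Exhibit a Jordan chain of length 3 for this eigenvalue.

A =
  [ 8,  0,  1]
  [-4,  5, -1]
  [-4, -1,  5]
A Jordan chain for λ = 6 of length 3:
v_1 = (-1, 2, 2)ᵀ
v_2 = (0, -1, -1)ᵀ
v_3 = (0, 1, 0)ᵀ

Let N = A − (6)·I. We want v_3 with N^3 v_3 = 0 but N^2 v_3 ≠ 0; then v_{j-1} := N · v_j for j = 3, …, 2.

Pick v_3 = (0, 1, 0)ᵀ.
Then v_2 = N · v_3 = (0, -1, -1)ᵀ.
Then v_1 = N · v_2 = (-1, 2, 2)ᵀ.

Sanity check: (A − (6)·I) v_1 = (0, 0, 0)ᵀ = 0. ✓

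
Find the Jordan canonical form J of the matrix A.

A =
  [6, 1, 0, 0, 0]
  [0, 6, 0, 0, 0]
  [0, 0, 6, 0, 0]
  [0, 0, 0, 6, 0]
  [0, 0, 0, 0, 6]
J_2(6) ⊕ J_1(6) ⊕ J_1(6) ⊕ J_1(6)

The characteristic polynomial is
  det(x·I − A) = x^5 - 30*x^4 + 360*x^3 - 2160*x^2 + 6480*x - 7776 = (x - 6)^5

Eigenvalues and multiplicities (the geometric multiplicity of λ is n − rank(A − λI), which equals the number of Jordan blocks for λ):
  λ = 6: algebraic multiplicity = 5, geometric multiplicity = 4

Determining the block sizes for each eigenvalue:
  λ = 6: 4 blocks summing to 5 forces exactly one block of size 2 and the rest size 1 → block sizes [2, 1, 1, 1]

Assembling the blocks gives a Jordan form
J =
  [6, 1, 0, 0, 0]
  [0, 6, 0, 0, 0]
  [0, 0, 6, 0, 0]
  [0, 0, 0, 6, 0]
  [0, 0, 0, 0, 6]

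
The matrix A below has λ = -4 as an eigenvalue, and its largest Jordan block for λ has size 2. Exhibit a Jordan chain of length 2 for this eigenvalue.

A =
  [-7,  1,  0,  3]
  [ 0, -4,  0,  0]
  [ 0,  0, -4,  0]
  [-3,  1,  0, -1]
A Jordan chain for λ = -4 of length 2:
v_1 = (-3, 0, 0, -3)ᵀ
v_2 = (1, 0, 0, 0)ᵀ

Let N = A − (-4)·I. We want v_2 with N^2 v_2 = 0 but N^1 v_2 ≠ 0; then v_{j-1} := N · v_j for j = 2, …, 2.

Pick v_2 = (1, 0, 0, 0)ᵀ.
Then v_1 = N · v_2 = (-3, 0, 0, -3)ᵀ.

Sanity check: (A − (-4)·I) v_1 = (0, 0, 0, 0)ᵀ = 0. ✓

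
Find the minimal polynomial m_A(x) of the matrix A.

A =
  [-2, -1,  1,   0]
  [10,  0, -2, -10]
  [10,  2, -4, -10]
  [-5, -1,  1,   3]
x^3 + x^2 - 8*x - 12

The characteristic polynomial is χ_A(x) = (x - 3)*(x + 2)^3, so the eigenvalues are known. The minimal polynomial is
  m_A(x) = Π_λ (x − λ)^{k_λ}
where k_λ is the size of the *largest* Jordan block for λ (equivalently, the smallest k with (A − λI)^k v = 0 for every generalised eigenvector v of λ).

  λ = -2: largest Jordan block has size 2, contributing (x + 2)^2
  λ = 3: largest Jordan block has size 1, contributing (x − 3)

So m_A(x) = (x - 3)*(x + 2)^2 = x^3 + x^2 - 8*x - 12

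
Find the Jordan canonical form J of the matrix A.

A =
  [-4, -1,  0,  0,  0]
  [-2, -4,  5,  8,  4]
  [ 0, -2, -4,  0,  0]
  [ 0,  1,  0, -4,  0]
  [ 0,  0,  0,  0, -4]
J_3(-4) ⊕ J_1(-4) ⊕ J_1(-4)

The characteristic polynomial is
  det(x·I − A) = x^5 + 20*x^4 + 160*x^3 + 640*x^2 + 1280*x + 1024 = (x + 4)^5

Eigenvalues and multiplicities (the geometric multiplicity of λ is n − rank(A − λI), which equals the number of Jordan blocks for λ):
  λ = -4: algebraic multiplicity = 5, geometric multiplicity = 3

Determining the block sizes for each eigenvalue:
  λ = -4: with am = 5 and gm = 3, the partition is not yet determined (e.g. several partitions of 5 into 3 parts exist). Let N = A − (-4)·I. Computing rank(N^1) = 2, rank(N^2) = 1, rank(N^3) = 0; the number of blocks of size ≥ j is rank(N^{j−1}) − rank(N^j), giving [3, 1, 1]. So we have 1 block(s) of size 3, 2 block(s) of size 1 → block sizes [3, 1, 1]

Assembling the blocks gives a Jordan form
J =
  [-4,  1,  0,  0,  0]
  [ 0, -4,  1,  0,  0]
  [ 0,  0, -4,  0,  0]
  [ 0,  0,  0, -4,  0]
  [ 0,  0,  0,  0, -4]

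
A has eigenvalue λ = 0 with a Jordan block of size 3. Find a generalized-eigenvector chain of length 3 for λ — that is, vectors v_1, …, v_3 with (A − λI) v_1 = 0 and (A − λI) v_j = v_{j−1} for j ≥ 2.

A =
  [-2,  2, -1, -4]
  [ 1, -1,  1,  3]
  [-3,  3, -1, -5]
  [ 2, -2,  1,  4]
A Jordan chain for λ = 0 of length 3:
v_1 = (1, 0, 2, -1)ᵀ
v_2 = (-2, 1, -3, 2)ᵀ
v_3 = (1, 0, 0, 0)ᵀ

Let N = A − (0)·I. We want v_3 with N^3 v_3 = 0 but N^2 v_3 ≠ 0; then v_{j-1} := N · v_j for j = 3, …, 2.

Pick v_3 = (1, 0, 0, 0)ᵀ.
Then v_2 = N · v_3 = (-2, 1, -3, 2)ᵀ.
Then v_1 = N · v_2 = (1, 0, 2, -1)ᵀ.

Sanity check: (A − (0)·I) v_1 = (0, 0, 0, 0)ᵀ = 0. ✓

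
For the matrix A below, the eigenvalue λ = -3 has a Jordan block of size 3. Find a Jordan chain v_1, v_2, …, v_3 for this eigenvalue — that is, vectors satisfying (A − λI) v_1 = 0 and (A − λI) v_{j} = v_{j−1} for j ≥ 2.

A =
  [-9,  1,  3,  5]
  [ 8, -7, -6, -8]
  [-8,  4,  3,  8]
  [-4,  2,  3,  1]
A Jordan chain for λ = -3 of length 3:
v_1 = (12, -16, 16, 8)ᵀ
v_2 = (1, -4, 4, 2)ᵀ
v_3 = (0, 1, 0, 0)ᵀ

Let N = A − (-3)·I. We want v_3 with N^3 v_3 = 0 but N^2 v_3 ≠ 0; then v_{j-1} := N · v_j for j = 3, …, 2.

Pick v_3 = (0, 1, 0, 0)ᵀ.
Then v_2 = N · v_3 = (1, -4, 4, 2)ᵀ.
Then v_1 = N · v_2 = (12, -16, 16, 8)ᵀ.

Sanity check: (A − (-3)·I) v_1 = (0, 0, 0, 0)ᵀ = 0. ✓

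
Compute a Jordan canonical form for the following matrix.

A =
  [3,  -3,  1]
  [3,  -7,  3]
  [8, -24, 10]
J_2(2) ⊕ J_1(2)

The characteristic polynomial is
  det(x·I − A) = x^3 - 6*x^2 + 12*x - 8 = (x - 2)^3

Eigenvalues and multiplicities (the geometric multiplicity of λ is n − rank(A − λI), which equals the number of Jordan blocks for λ):
  λ = 2: algebraic multiplicity = 3, geometric multiplicity = 2

Determining the block sizes for each eigenvalue:
  λ = 2: 2 blocks summing to 3 forces exactly one block of size 2 and the rest size 1 → block sizes [2, 1]

Assembling the blocks gives a Jordan form
J =
  [2, 1, 0]
  [0, 2, 0]
  [0, 0, 2]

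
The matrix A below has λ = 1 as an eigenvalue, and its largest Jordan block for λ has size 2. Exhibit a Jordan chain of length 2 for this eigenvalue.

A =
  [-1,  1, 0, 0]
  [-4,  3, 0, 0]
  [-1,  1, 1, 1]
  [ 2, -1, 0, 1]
A Jordan chain for λ = 1 of length 2:
v_1 = (-2, -4, -1, 2)ᵀ
v_2 = (1, 0, 0, 0)ᵀ

Let N = A − (1)·I. We want v_2 with N^2 v_2 = 0 but N^1 v_2 ≠ 0; then v_{j-1} := N · v_j for j = 2, …, 2.

Pick v_2 = (1, 0, 0, 0)ᵀ.
Then v_1 = N · v_2 = (-2, -4, -1, 2)ᵀ.

Sanity check: (A − (1)·I) v_1 = (0, 0, 0, 0)ᵀ = 0. ✓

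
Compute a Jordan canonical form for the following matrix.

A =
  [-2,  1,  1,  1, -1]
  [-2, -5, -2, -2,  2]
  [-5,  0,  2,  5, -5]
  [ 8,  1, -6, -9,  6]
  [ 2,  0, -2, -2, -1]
J_2(-3) ⊕ J_2(-3) ⊕ J_1(-3)

The characteristic polynomial is
  det(x·I − A) = x^5 + 15*x^4 + 90*x^3 + 270*x^2 + 405*x + 243 = (x + 3)^5

Eigenvalues and multiplicities (the geometric multiplicity of λ is n − rank(A − λI), which equals the number of Jordan blocks for λ):
  λ = -3: algebraic multiplicity = 5, geometric multiplicity = 3

Determining the block sizes for each eigenvalue:
  λ = -3: with am = 5 and gm = 3, the partition is not yet determined (e.g. several partitions of 5 into 3 parts exist). Let N = A − (-3)·I. Computing rank(N^1) = 2, rank(N^2) = 0; the number of blocks of size ≥ j is rank(N^{j−1}) − rank(N^j), giving [3, 2]. So we have 2 block(s) of size 2, 1 block(s) of size 1 → block sizes [2, 2, 1]

Assembling the blocks gives a Jordan form
J =
  [-3,  1,  0,  0,  0]
  [ 0, -3,  0,  0,  0]
  [ 0,  0, -3,  1,  0]
  [ 0,  0,  0, -3,  0]
  [ 0,  0,  0,  0, -3]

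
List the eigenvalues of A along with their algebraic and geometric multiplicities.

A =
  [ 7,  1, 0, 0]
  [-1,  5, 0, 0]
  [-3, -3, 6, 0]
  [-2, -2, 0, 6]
λ = 6: alg = 4, geom = 3

Step 1 — factor the characteristic polynomial to read off the algebraic multiplicities:
  χ_A(x) = (x - 6)^4

Step 2 — compute geometric multiplicities via the rank-nullity identity g(λ) = n − rank(A − λI):
  rank(A − (6)·I) = 1, so dim ker(A − (6)·I) = n − 1 = 3

Summary:
  λ = 6: algebraic multiplicity = 4, geometric multiplicity = 3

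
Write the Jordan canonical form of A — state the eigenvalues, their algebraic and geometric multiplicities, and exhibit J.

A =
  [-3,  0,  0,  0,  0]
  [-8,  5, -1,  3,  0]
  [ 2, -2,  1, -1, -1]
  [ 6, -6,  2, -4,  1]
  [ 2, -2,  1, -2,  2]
J_1(-3) ⊕ J_3(1) ⊕ J_1(1)

The characteristic polynomial is
  det(x·I − A) = x^5 - x^4 - 6*x^3 + 14*x^2 - 11*x + 3 = (x - 1)^4*(x + 3)

Eigenvalues and multiplicities (the geometric multiplicity of λ is n − rank(A − λI), which equals the number of Jordan blocks for λ):
  λ = -3: algebraic multiplicity = 1, geometric multiplicity = 1
  λ = 1: algebraic multiplicity = 4, geometric multiplicity = 2

Determining the block sizes for each eigenvalue:
  λ = -3: one block (gm = 1), so the single block has size am = 1 → block sizes [1]
  λ = 1: with am = 4 and gm = 2, the partition is not yet determined (e.g. several partitions of 4 into 2 parts exist). Let N = A − (1)·I. Computing rank(N^1) = 3, rank(N^2) = 2, rank(N^3) = 1; the number of blocks of size ≥ j is rank(N^{j−1}) − rank(N^j), giving [2, 1, 1]. So we have 1 block(s) of size 3, 1 block(s) of size 1 → block sizes [3, 1]

Assembling the blocks gives a Jordan form
J =
  [-3, 0, 0, 0, 0]
  [ 0, 1, 1, 0, 0]
  [ 0, 0, 1, 1, 0]
  [ 0, 0, 0, 1, 0]
  [ 0, 0, 0, 0, 1]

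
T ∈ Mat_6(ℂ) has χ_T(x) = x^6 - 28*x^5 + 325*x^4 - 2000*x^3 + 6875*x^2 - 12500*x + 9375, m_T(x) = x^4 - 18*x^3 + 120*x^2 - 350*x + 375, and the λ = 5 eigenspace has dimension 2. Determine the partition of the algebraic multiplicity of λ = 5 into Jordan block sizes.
Block sizes for λ = 5: [3, 2]

Step 1 — from the characteristic polynomial, algebraic multiplicity of λ = 5 is 5. From dim ker(T − (5)·I) = 2, there are exactly 2 Jordan blocks for λ = 5.
Step 2 — from the minimal polynomial, the factor (x − 5)^3 tells us the largest block for λ = 5 has size 3.
Step 3 — with total size 5, 2 blocks, and largest block 3, the block sizes (in nonincreasing order) are [3, 2].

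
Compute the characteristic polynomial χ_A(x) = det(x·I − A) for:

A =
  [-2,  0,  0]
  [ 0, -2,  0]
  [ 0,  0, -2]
x^3 + 6*x^2 + 12*x + 8

Expanding det(x·I − A) (e.g. by cofactor expansion or by noting that A is similar to its Jordan form J, which has the same characteristic polynomial as A) gives
  χ_A(x) = x^3 + 6*x^2 + 12*x + 8
which factors as (x + 2)^3. The eigenvalues (with algebraic multiplicities) are λ = -2 with multiplicity 3.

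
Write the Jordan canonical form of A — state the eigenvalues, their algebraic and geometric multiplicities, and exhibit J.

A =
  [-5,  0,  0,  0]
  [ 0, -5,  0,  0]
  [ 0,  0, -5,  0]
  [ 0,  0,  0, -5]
J_1(-5) ⊕ J_1(-5) ⊕ J_1(-5) ⊕ J_1(-5)

The characteristic polynomial is
  det(x·I − A) = x^4 + 20*x^3 + 150*x^2 + 500*x + 625 = (x + 5)^4

Eigenvalues and multiplicities (the geometric multiplicity of λ is n − rank(A − λI), which equals the number of Jordan blocks for λ):
  λ = -5: algebraic multiplicity = 4, geometric multiplicity = 4

Determining the block sizes for each eigenvalue:
  λ = -5: gm = am = 4, so every block has size 1 → block sizes [1, 1, 1, 1]

Assembling the blocks gives a Jordan form
J =
  [-5,  0,  0,  0]
  [ 0, -5,  0,  0]
  [ 0,  0, -5,  0]
  [ 0,  0,  0, -5]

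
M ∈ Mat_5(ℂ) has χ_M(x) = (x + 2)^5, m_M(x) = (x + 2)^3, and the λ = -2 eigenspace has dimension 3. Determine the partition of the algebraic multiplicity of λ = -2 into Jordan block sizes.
Block sizes for λ = -2: [3, 1, 1]

Step 1 — from the characteristic polynomial, algebraic multiplicity of λ = -2 is 5. From dim ker(M − (-2)·I) = 3, there are exactly 3 Jordan blocks for λ = -2.
Step 2 — from the minimal polynomial, the factor (x + 2)^3 tells us the largest block for λ = -2 has size 3.
Step 3 — with total size 5, 3 blocks, and largest block 3, the block sizes (in nonincreasing order) are [3, 1, 1].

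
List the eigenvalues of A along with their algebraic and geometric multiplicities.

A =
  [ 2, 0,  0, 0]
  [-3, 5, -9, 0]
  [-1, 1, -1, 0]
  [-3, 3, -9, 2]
λ = 2: alg = 4, geom = 3

Step 1 — factor the characteristic polynomial to read off the algebraic multiplicities:
  χ_A(x) = (x - 2)^4

Step 2 — compute geometric multiplicities via the rank-nullity identity g(λ) = n − rank(A − λI):
  rank(A − (2)·I) = 1, so dim ker(A − (2)·I) = n − 1 = 3

Summary:
  λ = 2: algebraic multiplicity = 4, geometric multiplicity = 3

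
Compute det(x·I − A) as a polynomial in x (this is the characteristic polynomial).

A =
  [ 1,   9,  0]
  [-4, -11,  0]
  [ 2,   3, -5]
x^3 + 15*x^2 + 75*x + 125

Expanding det(x·I − A) (e.g. by cofactor expansion or by noting that A is similar to its Jordan form J, which has the same characteristic polynomial as A) gives
  χ_A(x) = x^3 + 15*x^2 + 75*x + 125
which factors as (x + 5)^3. The eigenvalues (with algebraic multiplicities) are λ = -5 with multiplicity 3.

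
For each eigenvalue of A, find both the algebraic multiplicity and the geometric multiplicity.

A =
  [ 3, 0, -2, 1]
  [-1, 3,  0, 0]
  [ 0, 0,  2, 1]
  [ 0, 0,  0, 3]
λ = 2: alg = 1, geom = 1; λ = 3: alg = 3, geom = 1

Step 1 — factor the characteristic polynomial to read off the algebraic multiplicities:
  χ_A(x) = (x - 3)^3*(x - 2)

Step 2 — compute geometric multiplicities via the rank-nullity identity g(λ) = n − rank(A − λI):
  rank(A − (2)·I) = 3, so dim ker(A − (2)·I) = n − 3 = 1
  rank(A − (3)·I) = 3, so dim ker(A − (3)·I) = n − 3 = 1

Summary:
  λ = 2: algebraic multiplicity = 1, geometric multiplicity = 1
  λ = 3: algebraic multiplicity = 3, geometric multiplicity = 1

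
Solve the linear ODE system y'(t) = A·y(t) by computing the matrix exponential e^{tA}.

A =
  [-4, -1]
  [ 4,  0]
e^{tA} =
  [-2*t*exp(-2*t) + exp(-2*t), -t*exp(-2*t)]
  [4*t*exp(-2*t), 2*t*exp(-2*t) + exp(-2*t)]

Strategy: write A = P · J · P⁻¹ where J is a Jordan canonical form, so e^{tA} = P · e^{tJ} · P⁻¹, and e^{tJ} can be computed block-by-block.

A has Jordan form
J =
  [-2,  1]
  [ 0, -2]
(up to reordering of blocks).

Per-block formulas:
  For a 2×2 Jordan block J_2(-2): exp(t · J_2(-2)) = e^(-2t)·(I + t·N), where N is the 2×2 nilpotent shift.

After assembling e^{tJ} and conjugating by P, we get:

e^{tA} =
  [-2*t*exp(-2*t) + exp(-2*t), -t*exp(-2*t)]
  [4*t*exp(-2*t), 2*t*exp(-2*t) + exp(-2*t)]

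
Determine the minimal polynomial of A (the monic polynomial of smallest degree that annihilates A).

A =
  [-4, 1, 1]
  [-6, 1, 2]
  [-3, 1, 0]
x^2 + 2*x + 1

The characteristic polynomial is χ_A(x) = (x + 1)^3, so the eigenvalues are known. The minimal polynomial is
  m_A(x) = Π_λ (x − λ)^{k_λ}
where k_λ is the size of the *largest* Jordan block for λ (equivalently, the smallest k with (A − λI)^k v = 0 for every generalised eigenvector v of λ).

  λ = -1: largest Jordan block has size 2, contributing (x + 1)^2

So m_A(x) = (x + 1)^2 = x^2 + 2*x + 1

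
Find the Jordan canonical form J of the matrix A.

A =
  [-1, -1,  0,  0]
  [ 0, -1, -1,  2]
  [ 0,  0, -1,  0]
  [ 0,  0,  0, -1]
J_3(-1) ⊕ J_1(-1)

The characteristic polynomial is
  det(x·I − A) = x^4 + 4*x^3 + 6*x^2 + 4*x + 1 = (x + 1)^4

Eigenvalues and multiplicities (the geometric multiplicity of λ is n − rank(A − λI), which equals the number of Jordan blocks for λ):
  λ = -1: algebraic multiplicity = 4, geometric multiplicity = 2

Determining the block sizes for each eigenvalue:
  λ = -1: with am = 4 and gm = 2, the partition is not yet determined (e.g. several partitions of 4 into 2 parts exist). Let N = A − (-1)·I. Computing rank(N^1) = 2, rank(N^2) = 1, rank(N^3) = 0; the number of blocks of size ≥ j is rank(N^{j−1}) − rank(N^j), giving [2, 1, 1]. So we have 1 block(s) of size 3, 1 block(s) of size 1 → block sizes [3, 1]

Assembling the blocks gives a Jordan form
J =
  [-1,  1,  0,  0]
  [ 0, -1,  1,  0]
  [ 0,  0, -1,  0]
  [ 0,  0,  0, -1]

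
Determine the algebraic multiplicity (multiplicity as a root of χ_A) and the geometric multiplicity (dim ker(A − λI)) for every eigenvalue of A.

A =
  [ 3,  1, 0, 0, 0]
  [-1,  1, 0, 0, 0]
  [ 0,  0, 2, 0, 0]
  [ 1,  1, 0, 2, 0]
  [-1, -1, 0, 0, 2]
λ = 2: alg = 5, geom = 4

Step 1 — factor the characteristic polynomial to read off the algebraic multiplicities:
  χ_A(x) = (x - 2)^5

Step 2 — compute geometric multiplicities via the rank-nullity identity g(λ) = n − rank(A − λI):
  rank(A − (2)·I) = 1, so dim ker(A − (2)·I) = n − 1 = 4

Summary:
  λ = 2: algebraic multiplicity = 5, geometric multiplicity = 4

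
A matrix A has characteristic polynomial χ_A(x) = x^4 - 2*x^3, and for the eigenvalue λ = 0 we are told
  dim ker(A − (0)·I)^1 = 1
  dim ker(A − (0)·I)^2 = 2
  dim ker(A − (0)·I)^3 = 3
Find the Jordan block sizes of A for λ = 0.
Block sizes for λ = 0: [3]

From the dimensions of kernels of powers, the number of Jordan blocks of size at least j is d_j − d_{j−1} where d_j = dim ker(N^j) (with d_0 = 0). Computing the differences gives [1, 1, 1].
The number of blocks of size exactly k is (#blocks of size ≥ k) − (#blocks of size ≥ k + 1), so the partition is: 1 block(s) of size 3.
In nonincreasing order the block sizes are [3].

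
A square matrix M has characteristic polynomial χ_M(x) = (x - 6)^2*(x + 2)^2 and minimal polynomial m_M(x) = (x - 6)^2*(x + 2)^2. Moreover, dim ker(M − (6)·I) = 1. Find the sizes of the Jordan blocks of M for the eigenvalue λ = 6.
Block sizes for λ = 6: [2]

Step 1 — from the characteristic polynomial, algebraic multiplicity of λ = 6 is 2. From dim ker(M − (6)·I) = 1, there are exactly 1 Jordan blocks for λ = 6.
Step 2 — from the minimal polynomial, the factor (x − 6)^2 tells us the largest block for λ = 6 has size 2.
Step 3 — with total size 2, 1 blocks, and largest block 2, the block sizes (in nonincreasing order) are [2].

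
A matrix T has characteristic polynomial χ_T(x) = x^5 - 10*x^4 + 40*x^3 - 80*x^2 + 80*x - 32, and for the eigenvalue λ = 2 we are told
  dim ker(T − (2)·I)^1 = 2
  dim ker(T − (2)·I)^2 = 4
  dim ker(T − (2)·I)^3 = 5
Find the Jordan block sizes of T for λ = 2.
Block sizes for λ = 2: [3, 2]

From the dimensions of kernels of powers, the number of Jordan blocks of size at least j is d_j − d_{j−1} where d_j = dim ker(N^j) (with d_0 = 0). Computing the differences gives [2, 2, 1].
The number of blocks of size exactly k is (#blocks of size ≥ k) − (#blocks of size ≥ k + 1), so the partition is: 1 block(s) of size 2, 1 block(s) of size 3.
In nonincreasing order the block sizes are [3, 2].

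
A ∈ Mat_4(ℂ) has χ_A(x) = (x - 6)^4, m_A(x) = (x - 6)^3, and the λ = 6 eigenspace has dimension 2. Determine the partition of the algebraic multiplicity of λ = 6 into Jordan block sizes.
Block sizes for λ = 6: [3, 1]

Step 1 — from the characteristic polynomial, algebraic multiplicity of λ = 6 is 4. From dim ker(A − (6)·I) = 2, there are exactly 2 Jordan blocks for λ = 6.
Step 2 — from the minimal polynomial, the factor (x − 6)^3 tells us the largest block for λ = 6 has size 3.
Step 3 — with total size 4, 2 blocks, and largest block 3, the block sizes (in nonincreasing order) are [3, 1].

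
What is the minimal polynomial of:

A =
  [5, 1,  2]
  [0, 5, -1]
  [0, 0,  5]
x^3 - 15*x^2 + 75*x - 125

The characteristic polynomial is χ_A(x) = (x - 5)^3, so the eigenvalues are known. The minimal polynomial is
  m_A(x) = Π_λ (x − λ)^{k_λ}
where k_λ is the size of the *largest* Jordan block for λ (equivalently, the smallest k with (A − λI)^k v = 0 for every generalised eigenvector v of λ).

  λ = 5: largest Jordan block has size 3, contributing (x − 5)^3

So m_A(x) = (x - 5)^3 = x^3 - 15*x^2 + 75*x - 125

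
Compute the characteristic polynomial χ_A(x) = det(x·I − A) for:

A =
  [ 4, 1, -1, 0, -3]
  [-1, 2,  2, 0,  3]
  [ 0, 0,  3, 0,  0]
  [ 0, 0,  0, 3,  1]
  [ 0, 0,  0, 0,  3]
x^5 - 15*x^4 + 90*x^3 - 270*x^2 + 405*x - 243

Expanding det(x·I − A) (e.g. by cofactor expansion or by noting that A is similar to its Jordan form J, which has the same characteristic polynomial as A) gives
  χ_A(x) = x^5 - 15*x^4 + 90*x^3 - 270*x^2 + 405*x - 243
which factors as (x - 3)^5. The eigenvalues (with algebraic multiplicities) are λ = 3 with multiplicity 5.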